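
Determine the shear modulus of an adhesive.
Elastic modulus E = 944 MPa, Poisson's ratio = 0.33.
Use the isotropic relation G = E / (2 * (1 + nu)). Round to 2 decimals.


G = 944 / (2*(1+0.33)) = 944 / 2.66
= 354.89 MPa

354.89


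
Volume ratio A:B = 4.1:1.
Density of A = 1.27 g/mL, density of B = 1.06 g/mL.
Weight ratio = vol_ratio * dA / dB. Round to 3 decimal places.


Wt ratio = 4.1 * 1.27 / 1.06
= 4.912

4.912


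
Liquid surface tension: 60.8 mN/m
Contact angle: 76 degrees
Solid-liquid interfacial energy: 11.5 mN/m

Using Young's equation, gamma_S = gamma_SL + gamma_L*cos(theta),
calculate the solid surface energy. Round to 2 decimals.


gamma_S = 11.5 + 60.8 * cos(76)
= 26.21 mN/m

26.21


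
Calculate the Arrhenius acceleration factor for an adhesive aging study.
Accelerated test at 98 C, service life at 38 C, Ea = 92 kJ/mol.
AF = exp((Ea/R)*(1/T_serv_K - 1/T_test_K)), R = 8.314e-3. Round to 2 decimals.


T_test = 371.15 K, T_serv = 311.15 K
Ea/R = 92 / 0.008314 = 11065.67
AF = exp(11065.67 * (1/311.15 - 1/371.15))
= 313.95

313.95


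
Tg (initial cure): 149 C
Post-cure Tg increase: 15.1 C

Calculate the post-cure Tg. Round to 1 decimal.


Post-cure Tg = 149 + 15.1 = 164.1 C

164.1


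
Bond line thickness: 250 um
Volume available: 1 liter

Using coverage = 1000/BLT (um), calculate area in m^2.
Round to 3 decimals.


1 L = 1e6 mm^3, thickness = 250 um = 0.25 mm
Area = 1e6 / 0.25 mm^2 = (1e6 / 0.25) / 1e6 m^2 = 1000 / 250 m^2
= 4.000 m^2

4.000


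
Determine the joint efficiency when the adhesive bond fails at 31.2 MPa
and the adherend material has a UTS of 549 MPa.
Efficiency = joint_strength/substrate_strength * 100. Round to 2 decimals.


Joint efficiency = 31.2 / 549 * 100
= 5.68%

5.68


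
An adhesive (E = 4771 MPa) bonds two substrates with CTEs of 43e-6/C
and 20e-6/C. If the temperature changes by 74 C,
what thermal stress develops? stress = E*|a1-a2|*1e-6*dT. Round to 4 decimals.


Stress = 4771 * |43 - 20| * 1e-6 * 74
= 8.1202 MPa

8.1202


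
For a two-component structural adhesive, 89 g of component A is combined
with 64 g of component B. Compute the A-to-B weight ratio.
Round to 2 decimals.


Weight ratio A:B = 89 / 64
= 1.39

1.39


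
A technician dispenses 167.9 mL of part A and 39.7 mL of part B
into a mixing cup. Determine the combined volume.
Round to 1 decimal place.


Combined volume = 167.9 + 39.7
= 207.6 mL

207.6


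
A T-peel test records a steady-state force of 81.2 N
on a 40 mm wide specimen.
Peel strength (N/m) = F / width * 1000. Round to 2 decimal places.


Peel strength = 81.2 / 40 * 1000
= 2030.00 N/m

2030.00


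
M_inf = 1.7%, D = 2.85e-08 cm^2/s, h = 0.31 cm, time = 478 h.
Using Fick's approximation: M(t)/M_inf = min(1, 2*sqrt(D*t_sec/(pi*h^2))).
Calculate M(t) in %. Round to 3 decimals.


t = 1720800 s
ratio = min(1, 2*sqrt(2.85e-08*1720800/(pi*0.0961)))
= 0.806085
M(t) = 1.7 * 0.806085 = 1.370%

1.370


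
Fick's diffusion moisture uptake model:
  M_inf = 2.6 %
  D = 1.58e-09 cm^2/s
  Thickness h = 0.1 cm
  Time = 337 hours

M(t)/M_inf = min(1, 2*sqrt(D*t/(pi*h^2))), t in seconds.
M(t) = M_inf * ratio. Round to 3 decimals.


t_sec = 337 * 3600 = 1213200
ratio = 2*sqrt(1.58e-09*1213200/(pi*0.1^2))
= min(1, 0.494026)
= 0.494026
M(t) = 2.6 * 0.494026 = 1.284 %

1.284


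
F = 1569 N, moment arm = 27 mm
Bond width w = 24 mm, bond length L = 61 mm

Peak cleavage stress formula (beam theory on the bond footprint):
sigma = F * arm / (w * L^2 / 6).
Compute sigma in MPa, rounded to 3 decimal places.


sigma = (1569 * 27) / (24 * 3721 / 6)
= 42363 * 6 / 89304
= 254178 / 89304
= 2.846 MPa

2.846


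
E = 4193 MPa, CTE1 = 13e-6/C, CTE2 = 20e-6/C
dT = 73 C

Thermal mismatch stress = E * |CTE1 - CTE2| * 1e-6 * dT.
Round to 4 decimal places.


= 4193 * 7e-6 * 73
= 2.1426 MPa

2.1426


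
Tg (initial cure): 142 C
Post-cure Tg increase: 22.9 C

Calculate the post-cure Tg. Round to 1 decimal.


Post-cure Tg = 142 + 22.9 = 164.9 C

164.9


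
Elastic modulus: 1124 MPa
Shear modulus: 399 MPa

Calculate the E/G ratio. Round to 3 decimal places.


E / G = 1124 / 399 = 2.817

2.817


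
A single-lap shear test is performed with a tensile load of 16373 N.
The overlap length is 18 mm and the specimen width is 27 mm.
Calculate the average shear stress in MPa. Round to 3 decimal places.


Shear stress = F / (overlap * width)
= 16373 / (18 * 27)
= 16373 / 486
= 33.689 MPa

33.689


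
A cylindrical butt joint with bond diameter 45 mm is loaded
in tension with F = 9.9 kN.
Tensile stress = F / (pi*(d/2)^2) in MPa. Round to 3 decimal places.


Area = pi * (45/2)^2 = 1590.4313 mm^2
Stress = 9.9*1000 / 1590.4313
= 6.225 MPa

6.225


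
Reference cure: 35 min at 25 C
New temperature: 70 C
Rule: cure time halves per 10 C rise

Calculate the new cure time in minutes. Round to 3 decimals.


factor = 2^((70-25)/10) = 22.6274
t_new = 35 / 22.6274 = 1.547 min

1.547


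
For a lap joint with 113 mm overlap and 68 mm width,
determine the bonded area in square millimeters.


Area = 113 * 68 = 7684 mm^2

7684


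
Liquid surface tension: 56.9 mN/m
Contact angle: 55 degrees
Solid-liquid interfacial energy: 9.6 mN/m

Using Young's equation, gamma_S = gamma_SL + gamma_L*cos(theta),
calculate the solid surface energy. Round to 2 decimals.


gamma_S = 9.6 + 56.9 * cos(55)
= 42.24 mN/m

42.24


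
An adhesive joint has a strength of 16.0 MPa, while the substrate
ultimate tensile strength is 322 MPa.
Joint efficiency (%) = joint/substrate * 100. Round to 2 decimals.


Efficiency = 16.0 / 322 * 100
= 4.97%

4.97


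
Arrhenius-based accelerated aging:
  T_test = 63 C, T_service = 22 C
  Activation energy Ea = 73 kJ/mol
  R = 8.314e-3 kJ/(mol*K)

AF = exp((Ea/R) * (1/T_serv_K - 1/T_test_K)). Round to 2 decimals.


T_test_K = 336.15, T_serv_K = 295.15
AF = exp((73/8.314e-3) * (1/295.15 - 1/336.15))
= 37.65

37.65


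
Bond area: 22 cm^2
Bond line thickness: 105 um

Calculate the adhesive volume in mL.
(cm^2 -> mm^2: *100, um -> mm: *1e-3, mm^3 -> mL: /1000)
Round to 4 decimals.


V = 22*100 * 105*1e-3 / 1000
= 0.2310 mL

0.2310


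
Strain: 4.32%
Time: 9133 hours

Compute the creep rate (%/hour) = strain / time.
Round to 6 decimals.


Creep rate = 4.32 / 9133
= 0.000473 %/h

0.000473


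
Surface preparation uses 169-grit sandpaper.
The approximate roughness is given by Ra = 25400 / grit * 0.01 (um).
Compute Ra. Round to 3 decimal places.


Ra = 25400 / 169 * 0.01
= 254 / 169
= 1.503 um

1.503


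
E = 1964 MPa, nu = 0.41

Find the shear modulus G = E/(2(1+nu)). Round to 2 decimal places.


G = 1964 / (2 * 1.41)
= 696.45 MPa

696.45


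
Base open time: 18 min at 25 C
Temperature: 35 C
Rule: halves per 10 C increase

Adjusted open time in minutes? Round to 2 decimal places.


Acceleration = 2^((35-25)/10) = 2.0000
Open time = 18 / 2.0000 = 9.00 min

9.00


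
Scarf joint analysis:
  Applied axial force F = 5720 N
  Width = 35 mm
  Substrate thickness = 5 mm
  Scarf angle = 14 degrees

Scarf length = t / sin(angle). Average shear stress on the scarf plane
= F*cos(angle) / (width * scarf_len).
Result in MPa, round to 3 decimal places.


Scarf length = 5 / sin(14 deg) = 20.6678 mm
cos(14 deg) = 0.970296
Shear = 5720 * 0.970296 / (35 * 20.6678)
= 7.673 MPa

7.673


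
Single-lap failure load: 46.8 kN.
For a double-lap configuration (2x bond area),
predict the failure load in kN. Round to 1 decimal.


Failure load = 46.8 * 2 = 93.6 kN

93.6


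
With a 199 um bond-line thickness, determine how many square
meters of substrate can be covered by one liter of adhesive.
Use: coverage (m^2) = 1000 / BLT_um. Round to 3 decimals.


Coverage = 1000 / 199 = 5.025 m^2

5.025


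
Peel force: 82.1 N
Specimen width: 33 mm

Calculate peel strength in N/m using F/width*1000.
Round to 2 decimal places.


Peel strength = 82.1 / 33 * 1000 = 2487.88 N/m

2487.88


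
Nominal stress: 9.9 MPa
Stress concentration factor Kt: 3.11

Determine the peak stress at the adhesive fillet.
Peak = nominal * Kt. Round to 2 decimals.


Peak stress = 9.9 * 3.11
= 30.79 MPa

30.79


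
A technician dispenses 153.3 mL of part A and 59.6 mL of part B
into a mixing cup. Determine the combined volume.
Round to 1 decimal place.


Combined volume = 153.3 + 59.6
= 212.9 mL

212.9


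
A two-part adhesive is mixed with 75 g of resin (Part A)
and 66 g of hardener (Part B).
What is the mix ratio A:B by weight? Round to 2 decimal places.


Mix ratio = mass_A / mass_B
= 75 / 66
= 1.14

1.14


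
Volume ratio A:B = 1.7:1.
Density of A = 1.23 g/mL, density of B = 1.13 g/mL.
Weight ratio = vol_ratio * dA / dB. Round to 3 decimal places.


Wt ratio = 1.7 * 1.23 / 1.13
= 1.850

1.850


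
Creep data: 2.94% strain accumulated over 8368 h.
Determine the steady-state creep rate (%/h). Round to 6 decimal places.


Rate = 2.94 / 8368 = 0.000351 %/h

0.000351


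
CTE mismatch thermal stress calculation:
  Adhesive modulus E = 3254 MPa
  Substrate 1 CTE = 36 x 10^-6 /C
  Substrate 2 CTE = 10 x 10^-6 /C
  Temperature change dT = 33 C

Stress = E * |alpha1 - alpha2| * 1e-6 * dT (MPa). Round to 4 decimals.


delta_alpha = |36 - 10| = 26 x 10^-6/C
Stress = 3254 * 26e-6 * 33
= 2.7919 MPa

2.7919


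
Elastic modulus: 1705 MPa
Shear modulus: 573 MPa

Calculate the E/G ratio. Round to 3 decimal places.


E / G = 1705 / 573 = 2.976

2.976


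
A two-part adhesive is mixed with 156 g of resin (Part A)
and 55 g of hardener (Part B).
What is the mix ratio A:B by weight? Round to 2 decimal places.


Mix ratio = mass_A / mass_B
= 156 / 55
= 2.84

2.84


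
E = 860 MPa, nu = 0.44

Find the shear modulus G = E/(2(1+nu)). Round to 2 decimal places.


G = 860 / (2 * 1.44)
= 298.61 MPa

298.61


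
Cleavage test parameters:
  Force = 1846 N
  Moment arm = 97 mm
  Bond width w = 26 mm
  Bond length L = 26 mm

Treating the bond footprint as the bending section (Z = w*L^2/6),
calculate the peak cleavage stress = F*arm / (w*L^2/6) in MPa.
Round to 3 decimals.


M = 1846 * 97 = 179062 N*mm
Z = 26 * 26^2 / 6 = 17576 / 6 mm^3
sigma = M / Z = 6 * 179062 / 17576 = 1074372 / 17576
= 61.127 MPa

61.127


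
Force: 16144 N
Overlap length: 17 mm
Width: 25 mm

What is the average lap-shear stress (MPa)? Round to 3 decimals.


Average shear stress = F / (overlap * width)
= 16144 / (17 * 25)
= 37.986 MPa

37.986


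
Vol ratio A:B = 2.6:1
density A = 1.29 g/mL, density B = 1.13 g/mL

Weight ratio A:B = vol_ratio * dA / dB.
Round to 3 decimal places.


Weight ratio = 2.6 * 1.29 / 1.13
= 2.968

2.968


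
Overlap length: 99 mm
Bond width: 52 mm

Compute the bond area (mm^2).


Bond area = 99 * 52 = 5148 mm^2

5148


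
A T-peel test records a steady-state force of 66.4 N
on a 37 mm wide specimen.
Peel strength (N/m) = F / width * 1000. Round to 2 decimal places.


Peel strength = 66.4 / 37 * 1000
= 1794.59 N/m

1794.59


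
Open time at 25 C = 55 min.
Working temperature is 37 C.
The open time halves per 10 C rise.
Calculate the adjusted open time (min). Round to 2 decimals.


factor = 2^((37 - 25) / 10) = 2.2974
ot = 55 / 2.2974 = 23.94 min

23.94


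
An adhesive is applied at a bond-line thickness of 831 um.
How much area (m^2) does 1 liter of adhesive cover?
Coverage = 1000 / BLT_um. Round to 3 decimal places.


Coverage = 1000 / 831 = 1.203 m^2

1.203


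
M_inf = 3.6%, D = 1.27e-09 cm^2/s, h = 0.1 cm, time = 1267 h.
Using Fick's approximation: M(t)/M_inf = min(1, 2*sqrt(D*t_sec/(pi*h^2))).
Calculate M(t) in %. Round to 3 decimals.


t = 4561200 s
ratio = min(1, 2*sqrt(1.27e-09*4561200/(pi*0.0100)))
= 0.858809
M(t) = 3.6 * 0.858809 = 3.092%

3.092


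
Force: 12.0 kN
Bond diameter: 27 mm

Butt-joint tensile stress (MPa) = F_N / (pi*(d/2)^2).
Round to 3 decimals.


F_N = 12.0 * 1000 = 12000.0 N
A = pi*(13.5)^2 = 572.5553 mm^2
stress = 12000.0 / 572.5553 = 20.959 MPa

20.959


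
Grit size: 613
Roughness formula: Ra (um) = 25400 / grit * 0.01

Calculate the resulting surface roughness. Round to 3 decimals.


Ra = 25400 / 613 * 0.01
= 0.414 um

0.414


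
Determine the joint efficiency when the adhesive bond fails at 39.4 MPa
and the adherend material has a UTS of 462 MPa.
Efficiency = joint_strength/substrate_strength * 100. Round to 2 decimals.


Joint efficiency = 39.4 / 462 * 100
= 8.53%

8.53


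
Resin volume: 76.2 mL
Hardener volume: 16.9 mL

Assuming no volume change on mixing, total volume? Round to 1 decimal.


V_total = 76.2 + 16.9 = 93.1 mL

93.1


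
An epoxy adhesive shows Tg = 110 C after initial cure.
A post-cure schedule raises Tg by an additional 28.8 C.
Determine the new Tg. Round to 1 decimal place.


New Tg = 110 + 28.8
= 138.8 C

138.8


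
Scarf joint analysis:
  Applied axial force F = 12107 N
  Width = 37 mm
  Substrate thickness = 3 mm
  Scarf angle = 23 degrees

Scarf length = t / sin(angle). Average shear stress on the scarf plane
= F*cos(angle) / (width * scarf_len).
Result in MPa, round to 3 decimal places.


Scarf length = 3 / sin(23 deg) = 7.6779 mm
cos(23 deg) = 0.920505
Shear = 12107 * 0.920505 / (37 * 7.6779)
= 39.230 MPa

39.230


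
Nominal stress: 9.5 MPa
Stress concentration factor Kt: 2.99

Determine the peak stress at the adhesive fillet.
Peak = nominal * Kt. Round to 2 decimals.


Peak stress = 9.5 * 2.99
= 28.41 MPa

28.41


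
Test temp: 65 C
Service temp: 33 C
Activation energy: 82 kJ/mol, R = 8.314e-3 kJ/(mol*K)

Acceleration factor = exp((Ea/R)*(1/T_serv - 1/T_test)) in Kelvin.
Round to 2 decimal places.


AF = exp((82/0.008314)*(1/306.15 - 1/338.15))
= 21.09

21.09


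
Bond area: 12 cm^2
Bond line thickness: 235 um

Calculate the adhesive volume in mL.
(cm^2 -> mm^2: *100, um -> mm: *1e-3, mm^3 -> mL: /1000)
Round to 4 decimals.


V = 12*100 * 235*1e-3 / 1000
= 0.2820 mL

0.2820


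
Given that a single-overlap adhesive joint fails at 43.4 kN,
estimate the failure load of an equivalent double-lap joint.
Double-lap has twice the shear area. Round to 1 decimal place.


Double-lap factor = 2
Expected load = 43.4 * 2 = 86.8 kN

86.8


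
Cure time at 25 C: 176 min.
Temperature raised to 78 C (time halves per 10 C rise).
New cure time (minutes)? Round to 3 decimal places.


Acceleration factor = 2^(53/10) = 39.3966
New time = 176 / 39.3966 = 4.467 min

4.467


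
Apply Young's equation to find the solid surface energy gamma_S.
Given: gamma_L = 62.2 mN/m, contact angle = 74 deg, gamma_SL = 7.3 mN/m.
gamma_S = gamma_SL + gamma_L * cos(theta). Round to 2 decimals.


theta_rad = 74 * pi/180 = 1.291544
gamma_S = 7.3 + 62.2 * cos(1.291544)
= 24.44 mN/m

24.44


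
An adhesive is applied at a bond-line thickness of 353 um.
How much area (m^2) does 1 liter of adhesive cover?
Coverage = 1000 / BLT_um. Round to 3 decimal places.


Coverage = 1000 / 353 = 2.833 m^2

2.833


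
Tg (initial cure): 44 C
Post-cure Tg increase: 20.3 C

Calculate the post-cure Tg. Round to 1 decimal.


Post-cure Tg = 44 + 20.3 = 64.3 C

64.3


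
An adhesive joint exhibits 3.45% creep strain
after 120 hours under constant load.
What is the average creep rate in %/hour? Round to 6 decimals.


Creep rate = strain / time
= 3.45 / 120
= 0.028750 %/h

0.028750


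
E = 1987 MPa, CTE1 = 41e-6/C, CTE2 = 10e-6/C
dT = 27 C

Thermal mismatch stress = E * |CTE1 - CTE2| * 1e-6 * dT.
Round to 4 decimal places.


= 1987 * 31e-6 * 27
= 1.6631 MPa

1.6631


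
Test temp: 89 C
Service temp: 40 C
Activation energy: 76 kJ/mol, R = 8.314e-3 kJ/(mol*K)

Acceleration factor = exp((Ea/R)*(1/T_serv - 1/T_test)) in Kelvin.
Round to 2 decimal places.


AF = exp((76/0.008314)*(1/313.15 - 1/362.15))
= 51.92

51.92


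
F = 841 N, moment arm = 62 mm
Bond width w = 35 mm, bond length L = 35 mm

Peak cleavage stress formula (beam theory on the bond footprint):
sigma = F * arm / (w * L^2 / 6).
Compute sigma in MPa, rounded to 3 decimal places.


sigma = (841 * 62) / (35 * 1225 / 6)
= 52142 * 6 / 42875
= 312852 / 42875
= 7.297 MPa

7.297


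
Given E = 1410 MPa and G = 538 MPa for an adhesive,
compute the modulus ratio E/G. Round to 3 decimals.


E/G ratio = 1410 / 538 = 2.621

2.621


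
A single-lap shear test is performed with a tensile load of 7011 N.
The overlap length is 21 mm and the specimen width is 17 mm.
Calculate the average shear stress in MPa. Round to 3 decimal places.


Shear stress = F / (overlap * width)
= 7011 / (21 * 17)
= 7011 / 357
= 19.639 MPa

19.639


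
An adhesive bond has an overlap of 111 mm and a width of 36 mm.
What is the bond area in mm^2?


Bond area = overlap * width
= 111 * 36
= 3996 mm^2

3996


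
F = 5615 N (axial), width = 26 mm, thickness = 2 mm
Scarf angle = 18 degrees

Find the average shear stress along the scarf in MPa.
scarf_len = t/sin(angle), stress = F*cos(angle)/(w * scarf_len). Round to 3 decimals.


scarf_len = 2/sin(18 deg) = 6.4721
cos(18 deg) = 0.951057
stress = 5615*0.951057/(26*6.4721) = 31.735 MPa

31.735


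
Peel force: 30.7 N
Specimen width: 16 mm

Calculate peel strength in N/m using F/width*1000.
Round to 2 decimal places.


Peel strength = 30.7 / 16 * 1000 = 1918.75 N/m

1918.75


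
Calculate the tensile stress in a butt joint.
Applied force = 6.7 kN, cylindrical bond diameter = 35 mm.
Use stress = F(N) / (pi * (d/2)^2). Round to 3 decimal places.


A = pi * 17.5^2 = 962.1128 mm^2
sigma = 6700.0 / 962.1128 = 6.964 MPa

6.964


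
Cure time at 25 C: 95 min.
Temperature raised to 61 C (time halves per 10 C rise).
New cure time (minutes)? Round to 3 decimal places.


Acceleration factor = 2^(36/10) = 12.1257
New time = 95 / 12.1257 = 7.835 min

7.835


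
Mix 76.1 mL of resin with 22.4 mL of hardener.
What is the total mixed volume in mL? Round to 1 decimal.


Total = 76.1 + 22.4 = 98.5 mL

98.5


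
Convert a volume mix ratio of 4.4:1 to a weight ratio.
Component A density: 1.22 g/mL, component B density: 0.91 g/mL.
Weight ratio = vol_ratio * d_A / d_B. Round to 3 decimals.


= 4.4 * 1.22 / 0.91 = 5.899

5.899


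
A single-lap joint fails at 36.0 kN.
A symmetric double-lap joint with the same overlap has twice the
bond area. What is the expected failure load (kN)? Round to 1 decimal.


Double-lap load = 2 * 36.0 = 72.0 kN

72.0


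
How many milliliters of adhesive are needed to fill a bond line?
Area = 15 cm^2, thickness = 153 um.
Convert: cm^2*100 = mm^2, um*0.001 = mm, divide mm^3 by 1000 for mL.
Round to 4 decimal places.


= (15 * 100) * (153 * 0.001) / 1000
= 0.2295 mL

0.2295


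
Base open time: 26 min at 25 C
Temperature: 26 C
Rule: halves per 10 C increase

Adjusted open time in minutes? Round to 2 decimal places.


Acceleration = 2^((26-25)/10) = 1.0718
Open time = 26 / 1.0718 = 24.26 min

24.26


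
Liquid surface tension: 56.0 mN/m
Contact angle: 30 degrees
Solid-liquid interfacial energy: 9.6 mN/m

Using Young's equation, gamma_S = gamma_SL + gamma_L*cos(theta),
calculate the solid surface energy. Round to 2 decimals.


gamma_S = 9.6 + 56.0 * cos(30)
= 58.10 mN/m

58.10


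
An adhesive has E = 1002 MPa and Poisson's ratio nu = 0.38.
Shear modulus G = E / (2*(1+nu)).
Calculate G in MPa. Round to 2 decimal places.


G = 1002 / (2*(1+0.38))
= 1002 / 2.76
= 363.04 MPa

363.04


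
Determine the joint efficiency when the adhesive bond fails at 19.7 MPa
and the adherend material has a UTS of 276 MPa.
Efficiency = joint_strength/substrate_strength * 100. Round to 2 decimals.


Joint efficiency = 19.7 / 276 * 100
= 7.14%

7.14


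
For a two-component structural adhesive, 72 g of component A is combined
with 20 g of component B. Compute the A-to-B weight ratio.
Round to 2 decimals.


Weight ratio A:B = 72 / 20
= 3.60

3.60


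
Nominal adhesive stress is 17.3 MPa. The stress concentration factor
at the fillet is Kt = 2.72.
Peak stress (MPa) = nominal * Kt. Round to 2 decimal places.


Peak = 17.3 * 2.72 = 47.06 MPa

47.06


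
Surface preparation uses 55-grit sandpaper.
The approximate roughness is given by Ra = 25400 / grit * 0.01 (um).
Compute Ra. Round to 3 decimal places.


Ra = 25400 / 55 * 0.01
= 254 / 55
= 4.618 um

4.618


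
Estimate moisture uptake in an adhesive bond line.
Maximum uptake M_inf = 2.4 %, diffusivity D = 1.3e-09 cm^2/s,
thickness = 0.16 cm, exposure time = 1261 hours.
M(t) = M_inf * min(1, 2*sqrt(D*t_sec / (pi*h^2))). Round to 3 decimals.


Convert time: 1261 h = 4539600 s
ratio = min(1, 2*sqrt(1.3e-09*4539600/(pi*0.16^2)))
= 0.541771
M(t) = 2.4 * 0.541771 = 1.300%

1.300


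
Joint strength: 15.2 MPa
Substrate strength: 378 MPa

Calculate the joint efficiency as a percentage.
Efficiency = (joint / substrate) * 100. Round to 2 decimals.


Efficiency = (15.2 / 378) * 100 = 4.02%

4.02


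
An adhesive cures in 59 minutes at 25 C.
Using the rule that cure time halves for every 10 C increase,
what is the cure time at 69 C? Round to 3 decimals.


Factor = 2^((69 - 25) / 10) = 21.1121
Cure time = 59 / 21.1121
= 2.795 minutes

2.795


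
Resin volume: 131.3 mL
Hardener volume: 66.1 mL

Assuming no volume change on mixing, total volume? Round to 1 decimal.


V_total = 131.3 + 66.1 = 197.4 mL

197.4


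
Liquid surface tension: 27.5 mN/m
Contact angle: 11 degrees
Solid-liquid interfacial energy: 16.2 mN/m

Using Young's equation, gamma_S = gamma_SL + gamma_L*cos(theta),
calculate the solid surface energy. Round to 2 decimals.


gamma_S = 16.2 + 27.5 * cos(11)
= 43.19 mN/m

43.19


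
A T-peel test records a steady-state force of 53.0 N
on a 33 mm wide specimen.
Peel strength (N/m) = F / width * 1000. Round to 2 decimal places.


Peel strength = 53.0 / 33 * 1000
= 1606.06 N/m

1606.06


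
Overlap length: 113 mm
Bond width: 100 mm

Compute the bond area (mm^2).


Bond area = 113 * 100 = 11300 mm^2

11300


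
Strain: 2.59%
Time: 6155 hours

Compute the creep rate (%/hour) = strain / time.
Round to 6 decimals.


Creep rate = 2.59 / 6155
= 0.000421 %/h

0.000421


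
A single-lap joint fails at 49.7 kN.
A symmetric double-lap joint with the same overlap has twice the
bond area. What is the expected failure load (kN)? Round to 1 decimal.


Double-lap load = 2 * 49.7 = 99.4 kN

99.4


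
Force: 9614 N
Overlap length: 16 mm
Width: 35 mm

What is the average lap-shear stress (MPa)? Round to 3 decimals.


Average shear stress = F / (overlap * width)
= 9614 / (16 * 35)
= 17.168 MPa

17.168


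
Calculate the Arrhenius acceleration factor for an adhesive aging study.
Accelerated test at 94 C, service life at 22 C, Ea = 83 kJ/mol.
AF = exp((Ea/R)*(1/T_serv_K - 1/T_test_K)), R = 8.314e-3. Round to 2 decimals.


T_test = 367.15 K, T_serv = 295.15 K
Ea/R = 83 / 0.008314 = 9983.16
AF = exp(9983.16 * (1/295.15 - 1/367.15))
= 759.81

759.81


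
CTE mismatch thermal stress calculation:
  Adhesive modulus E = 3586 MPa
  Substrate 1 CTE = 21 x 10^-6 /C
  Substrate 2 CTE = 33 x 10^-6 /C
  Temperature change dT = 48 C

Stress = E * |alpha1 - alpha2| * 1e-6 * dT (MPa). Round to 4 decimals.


delta_alpha = |21 - 33| = 12 x 10^-6/C
Stress = 3586 * 12e-6 * 48
= 2.0655 MPa

2.0655


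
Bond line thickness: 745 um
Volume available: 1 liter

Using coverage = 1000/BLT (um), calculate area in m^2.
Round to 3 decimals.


1 L = 1e6 mm^3, thickness = 745 um = 0.745 mm
Area = 1e6 / 0.745 mm^2 = (1e6 / 0.745) / 1e6 m^2 = 1000 / 745 m^2
= 1.342 m^2

1.342


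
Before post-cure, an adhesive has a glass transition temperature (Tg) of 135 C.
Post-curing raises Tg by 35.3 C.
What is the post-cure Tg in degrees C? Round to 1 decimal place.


Tg_post = Tg_base + delta_Tg
= 135 + 35.3
= 170.3 C

170.3


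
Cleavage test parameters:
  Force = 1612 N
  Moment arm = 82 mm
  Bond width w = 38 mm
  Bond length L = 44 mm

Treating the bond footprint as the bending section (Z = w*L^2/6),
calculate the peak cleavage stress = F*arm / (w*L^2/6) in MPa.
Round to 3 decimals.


M = 1612 * 82 = 132184 N*mm
Z = 38 * 44^2 / 6 = 73568 / 6 mm^3
sigma = M / Z = 6 * 132184 / 73568 = 793104 / 73568
= 10.781 MPa

10.781


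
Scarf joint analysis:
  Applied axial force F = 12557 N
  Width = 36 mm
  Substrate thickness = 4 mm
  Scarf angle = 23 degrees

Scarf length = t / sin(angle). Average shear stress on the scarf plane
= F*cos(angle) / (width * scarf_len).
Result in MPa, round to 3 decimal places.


Scarf length = 4 / sin(23 deg) = 10.2372 mm
cos(23 deg) = 0.920505
Shear = 12557 * 0.920505 / (36 * 10.2372)
= 31.364 MPa

31.364


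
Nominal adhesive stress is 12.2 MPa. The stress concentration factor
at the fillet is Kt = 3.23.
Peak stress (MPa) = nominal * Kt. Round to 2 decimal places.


Peak = 12.2 * 3.23 = 39.41 MPa

39.41


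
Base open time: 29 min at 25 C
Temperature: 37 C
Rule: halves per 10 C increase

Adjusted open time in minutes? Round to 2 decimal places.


Acceleration = 2^((37-25)/10) = 2.2974
Open time = 29 / 2.2974 = 12.62 min

12.62


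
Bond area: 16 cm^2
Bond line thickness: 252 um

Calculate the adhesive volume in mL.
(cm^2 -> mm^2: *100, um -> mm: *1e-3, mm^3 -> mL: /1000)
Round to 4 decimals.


V = 16*100 * 252*1e-3 / 1000
= 0.4032 mL

0.4032


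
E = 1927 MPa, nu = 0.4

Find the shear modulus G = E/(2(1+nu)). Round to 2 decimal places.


G = 1927 / (2 * 1.40)
= 688.21 MPa

688.21


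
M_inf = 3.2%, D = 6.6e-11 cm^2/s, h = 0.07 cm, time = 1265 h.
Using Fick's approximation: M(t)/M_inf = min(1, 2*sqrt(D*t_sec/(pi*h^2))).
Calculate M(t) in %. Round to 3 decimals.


t = 4554000 s
ratio = min(1, 2*sqrt(6.6e-11*4554000/(pi*0.0049)))
= 0.279464
M(t) = 3.2 * 0.279464 = 0.894%

0.894


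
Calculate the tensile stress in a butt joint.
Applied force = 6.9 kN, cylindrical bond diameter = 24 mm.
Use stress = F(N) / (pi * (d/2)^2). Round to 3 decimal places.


A = pi * 12.0^2 = 452.3893 mm^2
sigma = 6900.0 / 452.3893 = 15.252 MPa

15.252


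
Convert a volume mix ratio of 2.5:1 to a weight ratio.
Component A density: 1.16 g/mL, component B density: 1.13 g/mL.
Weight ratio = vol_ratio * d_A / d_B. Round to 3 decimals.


= 2.5 * 1.16 / 1.13 = 2.566

2.566


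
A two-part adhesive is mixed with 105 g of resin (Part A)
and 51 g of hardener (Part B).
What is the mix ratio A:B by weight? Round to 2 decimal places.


Mix ratio = mass_A / mass_B
= 105 / 51
= 2.06

2.06


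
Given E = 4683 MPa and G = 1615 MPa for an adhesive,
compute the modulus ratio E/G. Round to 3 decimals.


E/G ratio = 4683 / 1615 = 2.900

2.900


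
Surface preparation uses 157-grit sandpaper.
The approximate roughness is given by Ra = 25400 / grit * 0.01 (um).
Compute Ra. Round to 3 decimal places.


Ra = 25400 / 157 * 0.01
= 254 / 157
= 1.618 um

1.618


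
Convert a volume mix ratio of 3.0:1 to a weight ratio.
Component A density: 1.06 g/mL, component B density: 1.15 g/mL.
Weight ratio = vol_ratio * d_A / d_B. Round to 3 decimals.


= 3.0 * 1.06 / 1.15 = 2.765

2.765


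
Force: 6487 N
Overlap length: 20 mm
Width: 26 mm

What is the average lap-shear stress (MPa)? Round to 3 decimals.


Average shear stress = F / (overlap * width)
= 6487 / (20 * 26)
= 12.475 MPa

12.475


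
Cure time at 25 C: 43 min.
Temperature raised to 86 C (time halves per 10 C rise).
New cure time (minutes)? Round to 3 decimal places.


Acceleration factor = 2^(61/10) = 68.5935
New time = 43 / 68.5935 = 0.627 min

0.627


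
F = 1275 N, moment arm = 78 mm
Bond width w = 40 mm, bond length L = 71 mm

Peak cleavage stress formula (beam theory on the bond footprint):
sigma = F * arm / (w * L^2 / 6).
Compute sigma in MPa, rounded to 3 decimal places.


sigma = (1275 * 78) / (40 * 5041 / 6)
= 99450 * 6 / 201640
= 596700 / 201640
= 2.959 MPa

2.959


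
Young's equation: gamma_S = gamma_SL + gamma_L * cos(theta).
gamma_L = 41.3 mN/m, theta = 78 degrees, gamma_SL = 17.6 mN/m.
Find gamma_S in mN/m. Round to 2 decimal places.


cos(78 deg) = 0.207912
gamma_S = 17.6 + 41.3 * 0.207912
= 26.19 mN/m

26.19


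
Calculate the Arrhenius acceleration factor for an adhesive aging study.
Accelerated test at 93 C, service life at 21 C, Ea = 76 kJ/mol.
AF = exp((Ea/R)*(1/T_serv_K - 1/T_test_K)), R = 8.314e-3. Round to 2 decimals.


T_test = 366.15 K, T_serv = 294.15 K
Ea/R = 76 / 0.008314 = 9141.21
AF = exp(9141.21 * (1/294.15 - 1/366.15))
= 450.76

450.76


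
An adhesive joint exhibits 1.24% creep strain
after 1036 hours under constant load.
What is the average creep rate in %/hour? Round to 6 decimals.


Creep rate = strain / time
= 1.24 / 1036
= 0.001197 %/h

0.001197


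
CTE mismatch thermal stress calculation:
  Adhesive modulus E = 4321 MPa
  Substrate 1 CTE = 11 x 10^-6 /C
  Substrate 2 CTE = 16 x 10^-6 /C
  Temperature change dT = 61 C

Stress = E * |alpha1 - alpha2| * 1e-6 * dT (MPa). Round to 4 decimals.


delta_alpha = |11 - 16| = 5 x 10^-6/C
Stress = 4321 * 5e-6 * 61
= 1.3179 MPa

1.3179


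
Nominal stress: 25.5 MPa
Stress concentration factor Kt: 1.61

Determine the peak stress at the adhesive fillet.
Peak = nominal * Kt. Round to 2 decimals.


Peak stress = 25.5 * 1.61
= 41.06 MPa

41.06


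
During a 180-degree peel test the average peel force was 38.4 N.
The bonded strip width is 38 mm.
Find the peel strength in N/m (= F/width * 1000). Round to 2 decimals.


Peel strength = F/width * 1000
= 38.4 / 38 * 1000
= 1010.53 N/m

1010.53


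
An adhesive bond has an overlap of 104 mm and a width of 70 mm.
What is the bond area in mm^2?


Bond area = overlap * width
= 104 * 70
= 7280 mm^2

7280


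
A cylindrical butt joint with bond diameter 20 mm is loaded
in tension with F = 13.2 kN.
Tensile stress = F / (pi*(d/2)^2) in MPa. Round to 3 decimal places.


Area = pi * (20/2)^2 = 314.1593 mm^2
Stress = 13.2*1000 / 314.1593
= 42.017 MPa

42.017


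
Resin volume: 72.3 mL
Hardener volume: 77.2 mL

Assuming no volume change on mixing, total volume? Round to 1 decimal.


V_total = 72.3 + 77.2 = 149.5 mL

149.5


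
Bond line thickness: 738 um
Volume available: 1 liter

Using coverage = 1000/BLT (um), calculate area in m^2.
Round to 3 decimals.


1 L = 1e6 mm^3, thickness = 738 um = 0.738 mm
Area = 1e6 / 0.738 mm^2 = (1e6 / 0.738) / 1e6 m^2 = 1000 / 738 m^2
= 1.355 m^2

1.355


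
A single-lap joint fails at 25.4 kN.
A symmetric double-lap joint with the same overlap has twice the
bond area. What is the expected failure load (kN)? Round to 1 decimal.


Double-lap load = 2 * 25.4 = 50.8 kN

50.8


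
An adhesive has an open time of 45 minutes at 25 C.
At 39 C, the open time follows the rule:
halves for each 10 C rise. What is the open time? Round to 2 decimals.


Factor = 2^((39-25)/10) = 2.6390
Open time = 45 / 2.6390 = 17.05 min

17.05


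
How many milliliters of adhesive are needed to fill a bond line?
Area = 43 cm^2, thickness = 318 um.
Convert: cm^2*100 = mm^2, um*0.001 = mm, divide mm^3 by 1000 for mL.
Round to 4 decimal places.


= (43 * 100) * (318 * 0.001) / 1000
= 1.3674 mL

1.3674


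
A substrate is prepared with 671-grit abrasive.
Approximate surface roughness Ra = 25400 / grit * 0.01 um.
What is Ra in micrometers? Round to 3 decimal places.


Ra = 25400 / 671 * 0.01 = 0.379 um

0.379


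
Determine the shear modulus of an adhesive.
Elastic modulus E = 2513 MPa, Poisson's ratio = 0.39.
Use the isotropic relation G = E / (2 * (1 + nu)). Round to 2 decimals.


G = 2513 / (2*(1+0.39)) = 2513 / 2.78
= 903.96 MPa

903.96


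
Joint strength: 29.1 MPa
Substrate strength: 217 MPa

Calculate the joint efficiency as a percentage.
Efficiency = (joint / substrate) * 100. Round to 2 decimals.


Efficiency = (29.1 / 217) * 100 = 13.41%

13.41


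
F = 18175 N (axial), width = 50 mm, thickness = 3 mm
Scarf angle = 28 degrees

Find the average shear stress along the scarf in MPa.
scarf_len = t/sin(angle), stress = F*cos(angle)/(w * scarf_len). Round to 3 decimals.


scarf_len = 3/sin(28 deg) = 6.3902
cos(28 deg) = 0.882948
stress = 18175*0.882948/(50*6.3902) = 50.226 MPa

50.226


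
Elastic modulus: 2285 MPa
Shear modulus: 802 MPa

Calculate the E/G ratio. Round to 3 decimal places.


E / G = 2285 / 802 = 2.849

2.849


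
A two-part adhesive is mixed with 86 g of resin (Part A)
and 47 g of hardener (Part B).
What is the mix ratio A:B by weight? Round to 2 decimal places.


Mix ratio = mass_A / mass_B
= 86 / 47
= 1.83

1.83


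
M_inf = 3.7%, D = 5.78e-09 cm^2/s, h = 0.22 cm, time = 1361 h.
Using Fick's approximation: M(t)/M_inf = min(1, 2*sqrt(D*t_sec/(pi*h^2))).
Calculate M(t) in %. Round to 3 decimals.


t = 4899600 s
ratio = min(1, 2*sqrt(5.78e-09*4899600/(pi*0.0484)))
= 0.863131
M(t) = 3.7 * 0.863131 = 3.194%

3.194


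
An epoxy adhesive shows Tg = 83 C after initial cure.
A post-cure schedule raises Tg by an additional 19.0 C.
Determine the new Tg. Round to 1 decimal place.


New Tg = 83 + 19.0
= 102.0 C

102.0


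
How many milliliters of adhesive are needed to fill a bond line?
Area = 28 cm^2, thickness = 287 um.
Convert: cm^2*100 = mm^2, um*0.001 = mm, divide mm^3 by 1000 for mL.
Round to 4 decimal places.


= (28 * 100) * (287 * 0.001) / 1000
= 0.8036 mL

0.8036


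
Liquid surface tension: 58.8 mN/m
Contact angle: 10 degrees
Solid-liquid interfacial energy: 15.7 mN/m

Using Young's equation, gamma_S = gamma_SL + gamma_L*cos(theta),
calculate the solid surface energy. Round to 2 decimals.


gamma_S = 15.7 + 58.8 * cos(10)
= 73.61 mN/m

73.61


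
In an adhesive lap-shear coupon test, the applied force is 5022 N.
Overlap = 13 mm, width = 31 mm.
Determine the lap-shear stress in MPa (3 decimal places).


stress = F / (overlap * width)
= 5022 / (13 * 31)
= 12.462 MPa

12.462


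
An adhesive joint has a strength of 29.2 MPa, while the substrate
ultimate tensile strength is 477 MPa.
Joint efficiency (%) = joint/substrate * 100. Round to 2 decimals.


Efficiency = 29.2 / 477 * 100
= 6.12%

6.12


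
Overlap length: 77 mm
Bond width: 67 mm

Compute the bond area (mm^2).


Bond area = 77 * 67 = 5159 mm^2

5159


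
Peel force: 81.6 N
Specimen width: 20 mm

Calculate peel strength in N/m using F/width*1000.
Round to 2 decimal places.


Peel strength = 81.6 / 20 * 1000 = 4080.00 N/m

4080.00


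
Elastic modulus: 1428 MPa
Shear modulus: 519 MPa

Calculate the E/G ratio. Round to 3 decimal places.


E / G = 1428 / 519 = 2.751

2.751


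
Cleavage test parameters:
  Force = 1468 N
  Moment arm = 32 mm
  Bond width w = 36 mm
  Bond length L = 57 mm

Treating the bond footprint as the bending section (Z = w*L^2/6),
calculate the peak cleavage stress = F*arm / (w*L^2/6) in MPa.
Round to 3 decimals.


M = 1468 * 32 = 46976 N*mm
Z = 36 * 57^2 / 6 = 116964 / 6 mm^3
sigma = M / Z = 6 * 46976 / 116964 = 281856 / 116964
= 2.410 MPa

2.410


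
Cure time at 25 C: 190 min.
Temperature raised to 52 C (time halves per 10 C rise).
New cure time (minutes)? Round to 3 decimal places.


Acceleration factor = 2^(27/10) = 6.4980
New time = 190 / 6.4980 = 29.240 min

29.240


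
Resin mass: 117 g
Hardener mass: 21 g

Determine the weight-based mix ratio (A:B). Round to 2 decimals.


Ratio = 117 / 21 = 5.57

5.57


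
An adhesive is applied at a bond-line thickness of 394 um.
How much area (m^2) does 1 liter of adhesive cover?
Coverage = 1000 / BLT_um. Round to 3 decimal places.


Coverage = 1000 / 394 = 2.538 m^2

2.538


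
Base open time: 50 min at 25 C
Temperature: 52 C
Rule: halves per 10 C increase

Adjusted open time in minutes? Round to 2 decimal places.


Acceleration = 2^((52-25)/10) = 6.4980
Open time = 50 / 6.4980 = 7.69 min

7.69


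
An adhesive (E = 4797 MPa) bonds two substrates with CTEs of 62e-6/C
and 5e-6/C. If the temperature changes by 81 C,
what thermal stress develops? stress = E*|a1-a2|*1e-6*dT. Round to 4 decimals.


Stress = 4797 * |62 - 5| * 1e-6 * 81
= 22.1477 MPa

22.1477


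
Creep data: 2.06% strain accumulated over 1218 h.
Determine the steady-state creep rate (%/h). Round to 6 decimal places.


Rate = 2.06 / 1218 = 0.001691 %/h

0.001691


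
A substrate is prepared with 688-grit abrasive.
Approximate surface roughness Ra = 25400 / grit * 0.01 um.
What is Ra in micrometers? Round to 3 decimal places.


Ra = 25400 / 688 * 0.01 = 0.369 um

0.369


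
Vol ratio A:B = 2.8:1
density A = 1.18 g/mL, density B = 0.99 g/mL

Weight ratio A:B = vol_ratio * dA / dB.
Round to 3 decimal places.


Weight ratio = 2.8 * 1.18 / 0.99
= 3.337

3.337


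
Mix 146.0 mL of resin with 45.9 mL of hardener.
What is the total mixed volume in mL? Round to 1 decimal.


Total = 146.0 + 45.9 = 191.9 mL

191.9


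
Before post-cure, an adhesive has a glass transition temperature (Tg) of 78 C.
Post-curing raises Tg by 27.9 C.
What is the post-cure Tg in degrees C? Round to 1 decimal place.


Tg_post = Tg_base + delta_Tg
= 78 + 27.9
= 105.9 C

105.9


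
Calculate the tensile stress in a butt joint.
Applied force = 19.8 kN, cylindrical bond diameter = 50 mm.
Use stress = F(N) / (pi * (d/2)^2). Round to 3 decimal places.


A = pi * 25.0^2 = 1963.4954 mm^2
sigma = 19800.0 / 1963.4954 = 10.084 MPa

10.084


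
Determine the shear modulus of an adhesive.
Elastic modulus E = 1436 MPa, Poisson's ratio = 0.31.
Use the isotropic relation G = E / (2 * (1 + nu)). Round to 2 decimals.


G = 1436 / (2*(1+0.31)) = 1436 / 2.62
= 548.09 MPa

548.09


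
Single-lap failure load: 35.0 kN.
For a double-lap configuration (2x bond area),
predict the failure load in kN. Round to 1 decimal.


Failure load = 35.0 * 2 = 70.0 kN

70.0


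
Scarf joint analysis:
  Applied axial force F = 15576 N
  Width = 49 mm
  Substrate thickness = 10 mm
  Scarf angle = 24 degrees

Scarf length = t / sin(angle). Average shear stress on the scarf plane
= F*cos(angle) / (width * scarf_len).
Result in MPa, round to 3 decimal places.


Scarf length = 10 / sin(24 deg) = 24.5859 mm
cos(24 deg) = 0.913545
Shear = 15576 * 0.913545 / (49 * 24.5859)
= 11.811 MPa

11.811


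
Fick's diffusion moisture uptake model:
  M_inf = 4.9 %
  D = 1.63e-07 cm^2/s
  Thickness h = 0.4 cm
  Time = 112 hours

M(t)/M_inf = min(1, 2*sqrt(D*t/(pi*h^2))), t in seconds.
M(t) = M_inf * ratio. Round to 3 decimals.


t_sec = 112 * 3600 = 403200
ratio = 2*sqrt(1.63e-07*403200/(pi*0.4^2))
= min(1, 0.723185)
= 0.723185
M(t) = 4.9 * 0.723185 = 3.544 %

3.544


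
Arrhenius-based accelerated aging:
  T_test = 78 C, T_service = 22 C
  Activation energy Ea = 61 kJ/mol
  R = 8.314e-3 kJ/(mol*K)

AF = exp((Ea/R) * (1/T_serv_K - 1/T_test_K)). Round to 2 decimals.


T_test_K = 351.15, T_serv_K = 295.15
AF = exp((61/8.314e-3) * (1/295.15 - 1/351.15))
= 52.69

52.69


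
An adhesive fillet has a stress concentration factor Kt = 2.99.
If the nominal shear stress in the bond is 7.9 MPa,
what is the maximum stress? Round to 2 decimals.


Max stress = 7.9 * 2.99 = 23.62 MPa

23.62


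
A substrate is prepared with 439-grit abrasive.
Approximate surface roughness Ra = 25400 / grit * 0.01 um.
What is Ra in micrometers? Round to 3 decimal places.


Ra = 25400 / 439 * 0.01 = 0.579 um

0.579


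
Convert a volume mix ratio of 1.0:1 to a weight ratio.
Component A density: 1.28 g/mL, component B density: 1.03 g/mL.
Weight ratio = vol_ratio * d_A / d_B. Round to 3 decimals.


= 1.0 * 1.28 / 1.03 = 1.243

1.243


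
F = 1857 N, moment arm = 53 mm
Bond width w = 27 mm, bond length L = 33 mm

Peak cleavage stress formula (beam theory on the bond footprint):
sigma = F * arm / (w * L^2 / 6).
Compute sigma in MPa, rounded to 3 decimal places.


sigma = (1857 * 53) / (27 * 1089 / 6)
= 98421 * 6 / 29403
= 590526 / 29403
= 20.084 MPa

20.084


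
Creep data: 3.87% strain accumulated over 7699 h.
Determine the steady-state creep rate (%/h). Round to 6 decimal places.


Rate = 3.87 / 7699 = 0.000503 %/h

0.000503
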